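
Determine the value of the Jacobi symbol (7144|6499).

1

Reduce the numerator: 7144 ≡ 645 (mod 6499), so (7144|6499) = (645|6499).
645 ≡ 1 (mod 4), so quadratic reciprocity gives (645|6499) = (6499|645). Reduce: 6499 ≡ 49 (mod 645). Now have (49|645).
49 ≡ 1 (mod 4), so quadratic reciprocity gives (49|645) = (645|49). Reduce: 645 ≡ 8 (mod 49). Now have (8|49).
Factor out 2: 8 = 2^3. Since 49 ≡ 1 (mod 8), (2|49) = +1, and (2|49)^3 = +1. Now have (1|49).
(1|49) = 1. Collecting the sign factors: 1.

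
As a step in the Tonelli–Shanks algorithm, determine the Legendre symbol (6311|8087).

Both 6311 ≡ 3 and 8087 ≡ 3 (mod 4), so reciprocity gives (6311|8087) = -(8087|6311). Reduce: 8087 ≡ 1776 (mod 6311). Now have -(1776|6311).
Factor out 2: 1776 = 2^4·111. Since 6311 ≡ 7 (mod 8), (2|6311) = +1, and (2|6311)^4 = +1. Now have -(111|6311).
Both 111 ≡ 3 and 6311 ≡ 3 (mod 4), so reciprocity gives (111|6311) = -(6311|111). Reduce: 6311 ≡ 95 (mod 111). Now have (95|111).
Both 95 ≡ 3 and 111 ≡ 3 (mod 4), so reciprocity gives (95|111) = -(111|95). Reduce: 111 ≡ 16 (mod 95). Now have -(16|95).
Factor out 2: 16 = 2^4. Since 95 ≡ 7 (mod 8), (2|95) = +1, and (2|95)^4 = +1. Now have -(1|95).
(1|95) = 1. Collecting the sign factors: -1.

-1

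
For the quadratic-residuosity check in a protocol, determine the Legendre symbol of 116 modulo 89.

Reduce the numerator: 116 ≡ 27 (mod 89), so (116|89) = (27|89).
89 ≡ 1 (mod 4), so quadratic reciprocity gives (27|89) = (89|27). Reduce: 89 ≡ 8 (mod 27). Now have (8|27).
Factor out 2: 8 = 2^3. Since 27 ≡ 3 (mod 8), (2|27) = -1, and (2|27)^3 = -1. Now have -(1|27).
(1|27) = 1. Collecting the sign factors: -1.

-1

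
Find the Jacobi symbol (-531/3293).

1

Reduce the numerator: -531 ≡ 2762 (mod 3293), so (-531/3293) = (2762/3293).
Factor out 2: 2762 = 2·1381. Since 3293 ≡ 5 (mod 8), (2/3293) = -1. Now have -(1381/3293).
1381 ≡ 1 (mod 4), so quadratic reciprocity gives (1381/3293) = (3293/1381). Reduce: 3293 ≡ 531 (mod 1381). Now have -(531/1381).
1381 ≡ 1 (mod 4), so quadratic reciprocity gives (531/1381) = (1381/531). Reduce: 1381 ≡ 319 (mod 531). Now have -(319/531).
Both 319 ≡ 3 and 531 ≡ 3 (mod 4), so reciprocity gives (319/531) = -(531/319). Reduce: 531 ≡ 212 (mod 319). Now have (212/319).
Factor out 2: 212 = 2^2·53. Since 319 ≡ 7 (mod 8), (2/319) = +1, and (2/319)^2 = +1. Now have (53/319).
53 ≡ 1 (mod 4), so quadratic reciprocity gives (53/319) = (319/53). Reduce: 319 ≡ 1 (mod 53). Now have (1/53).
(1/53) = 1. Collecting the sign factors: 1.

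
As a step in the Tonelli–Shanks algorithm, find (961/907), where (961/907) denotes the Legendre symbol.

Reduce the numerator: 961 ≡ 54 (mod 907), so (961/907) = (54/907).
Factor out 2: 54 = 2·27. Since 907 ≡ 3 (mod 8), (2/907) = -1. Now have -(27/907).
Both 27 ≡ 3 and 907 ≡ 3 (mod 4), so reciprocity gives (27/907) = -(907/27). Reduce: 907 ≡ 16 (mod 27). Now have (16/27).
Factor out 2: 16 = 2^4. Since 27 ≡ 3 (mod 8), (2/27) = -1, and (2/27)^4 = +1. Now have (1/27).
(1/27) = 1. Collecting the sign factors: 1.

1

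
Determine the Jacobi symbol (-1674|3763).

-1

Pull out -1: (-1674|3763) = (-1|3763)·(1674|3763). Since 3763 ≡ 3 (mod 4), (-1|3763) = -1. Now have -(1674|3763).
Factor out 2: 1674 = 2·837. Since 3763 ≡ 3 (mod 8), (2|3763) = -1. Now have (837|3763).
837 ≡ 1 (mod 4), so quadratic reciprocity gives (837|3763) = (3763|837). Reduce: 3763 ≡ 415 (mod 837). Now have (415|837).
837 ≡ 1 (mod 4), so quadratic reciprocity gives (415|837) = (837|415). Reduce: 837 ≡ 7 (mod 415). Now have (7|415).
Both 7 ≡ 3 and 415 ≡ 3 (mod 4), so reciprocity gives (7|415) = -(415|7). Reduce: 415 ≡ 2 (mod 7). Now have -(2|7).
Factor out 2: 2 = 2. Since 7 ≡ 7 (mod 8), (2|7) = +1. Now have -(1|7).
(1|7) = 1. Collecting the sign factors: -1.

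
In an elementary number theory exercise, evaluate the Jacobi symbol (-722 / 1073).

1

Reduce the numerator: -722 ≡ 351 (mod 1073), so (-722 / 1073) = (351 / 1073).
1073 ≡ 1 (mod 4), so quadratic reciprocity gives (351 / 1073) = (1073 / 351). Reduce: 1073 ≡ 20 (mod 351). Now have (20 / 351).
Factor out 2: 20 = 2^2·5. Since 351 ≡ 7 (mod 8), (2 / 351) = +1, and (2 / 351)^2 = +1. Now have (5 / 351).
5 ≡ 1 (mod 4), so quadratic reciprocity gives (5 / 351) = (351 / 5). Reduce: 351 ≡ 1 (mod 5). Now have (1 / 5).
(1 / 5) = 1. Collecting the sign factors: 1.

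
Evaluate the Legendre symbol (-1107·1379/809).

-1

By multiplicativity, (-1107·1379/809) = (-1107/809)·(1379/809).
First factor (-1107/809):
(-1107/809)
  = (511/809)    [-1107 ≡ 511 mod 809]
  = (809/511)    [QR: 809 ≡ 1 mod 4, sign kept]
  = (298/511)    [809 ≡ 298 mod 511]
  = (149/511)    [511 ≡ 7 mod 8 ⇒ (2/511) = +1]
  = (511/149)    [QR: 149 ≡ 1 mod 4, sign kept]
  = (64/149)    [511 ≡ 64 mod 149]
  = (1/149)    [149 ≡ 5 mod 8 ⇒ (2/149)^6 = +1]
  = 1    [(1/149) = 1]
Second factor (1379/809):
(1379/809)
  = (570/809)    [1379 ≡ 570 mod 809]
  = (285/809)    [809 ≡ 1 mod 8 ⇒ (2/809) = +1]
  = (809/285)    [QR: 285 ≡ 1 mod 4, sign kept]
  = (239/285)    [809 ≡ 239 mod 285]
  = (285/239)    [QR: 285 ≡ 1 mod 4, sign kept]
  = (46/239)    [285 ≡ 46 mod 239]
  = (23/239)    [239 ≡ 7 mod 8 ⇒ (2/239) = +1]
  = -(239/23)    [QR: both ≡ 3 mod 4, sign flips]
  = -(9/23)    [239 ≡ 9 mod 23]
  = -(23/9)    [QR: 9 ≡ 1 mod 4, sign kept]
  = -(5/9)    [23 ≡ 5 mod 9]
  = -(9/5)    [QR: 5 ≡ 1 mod 4, sign kept]
  = -(4/5)    [9 ≡ 4 mod 5]
  = -(1/5)    [5 ≡ 5 mod 8 ⇒ (2/5)^2 = +1]
  = -1    [(1/5) = 1]
Product: (1)·(-1) = -1.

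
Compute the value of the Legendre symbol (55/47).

Reduce the numerator: 55 ≡ 8 (mod 47), so (55/47) = (8/47).
Factor out 2: 8 = 2^3. Since 47 ≡ 7 (mod 8), (2/47) = +1, and (2/47)^3 = +1. Now have (1/47).
(1/47) = 1. Collecting the sign factors: 1.

1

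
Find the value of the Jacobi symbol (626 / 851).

Factor out 2: 626 = 2·313. Since 851 ≡ 3 (mod 8), (2 / 851) = -1. Now have -(313 / 851).
313 ≡ 1 (mod 4), so quadratic reciprocity gives (313 / 851) = (851 / 313). Reduce: 851 ≡ 225 (mod 313). Now have -(225 / 313).
225 ≡ 1 (mod 4), so quadratic reciprocity gives (225 / 313) = (313 / 225). Reduce: 313 ≡ 88 (mod 225). Now have -(88 / 225).
Factor out 2: 88 = 2^3·11. Since 225 ≡ 1 (mod 8), (2 / 225) = +1, and (2 / 225)^3 = +1. Now have -(11 / 225).
225 ≡ 1 (mod 4), so quadratic reciprocity gives (11 / 225) = (225 / 11). Reduce: 225 ≡ 5 (mod 11). Now have -(5 / 11).
5 ≡ 1 (mod 4), so quadratic reciprocity gives (5 / 11) = (11 / 5). Reduce: 11 ≡ 1 (mod 5). Now have -(1 / 5).
(1 / 5) = 1. Collecting the sign factors: -1.

-1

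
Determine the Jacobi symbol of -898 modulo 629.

-1

Reduce the numerator: -898 ≡ 360 (mod 629), so (-898 / 629) = (360 / 629).
Factor out 2: 360 = 2^3·45. Since 629 ≡ 5 (mod 8), (2 / 629) = -1, and (2 / 629)^3 = -1. Now have -(45 / 629).
45 ≡ 1 (mod 4), so quadratic reciprocity gives (45 / 629) = (629 / 45). Reduce: 629 ≡ 44 (mod 45). Now have -(44 / 45).
Factor out 2: 44 = 2^2·11. Since 45 ≡ 5 (mod 8), (2 / 45) = -1, and (2 / 45)^2 = +1. Now have -(11 / 45).
45 ≡ 1 (mod 4), so quadratic reciprocity gives (11 / 45) = (45 / 11). Reduce: 45 ≡ 1 (mod 11). Now have -(1 / 11).
(1 / 11) = 1. Collecting the sign factors: -1.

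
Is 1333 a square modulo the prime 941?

(1333|941)
  = (392|941)    [1333 ≡ 392 mod 941]
  = -(49|941)    [941 ≡ 5 mod 8 ⇒ (2|941)^3 = -1]
  = -(941|49)    [QR: 49 ≡ 1 mod 4, sign kept]
  = -(10|49)    [941 ≡ 10 mod 49]
  = -(5|49)    [49 ≡ 1 mod 8 ⇒ (2|49) = +1]
  = -(49|5)    [QR: 5 ≡ 1 mod 4, sign kept]
  = -(4|5)    [49 ≡ 4 mod 5]
  = -(1|5)    [5 ≡ 5 mod 8 ⇒ (2|5)^2 = +1]
  = -1    [(1|5) = 1]
The Legendre symbol is -1, so x^2 ≡ 1333 (mod 941) has no solution.

no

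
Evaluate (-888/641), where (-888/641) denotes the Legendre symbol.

(-888/641)
  = (888/641)    [641 ≡ 1 mod 4 ⇒ (-1/641) = +1]
  = (247/641)    [888 ≡ 247 mod 641]
  = (641/247)    [QR: 641 ≡ 1 mod 4, sign kept]
  = (147/247)    [641 ≡ 147 mod 247]
  = -(247/147)    [QR: both ≡ 3 mod 4, sign flips]
  = -(100/147)    [247 ≡ 100 mod 147]
  = -(25/147)    [147 ≡ 3 mod 8 ⇒ (2/147)^2 = +1]
  = -(147/25)    [QR: 25 ≡ 1 mod 4, sign kept]
  = -(22/25)    [147 ≡ 22 mod 25]
  = -(11/25)    [25 ≡ 1 mod 8 ⇒ (2/25) = +1]
  = -(25/11)    [QR: 25 ≡ 1 mod 4, sign kept]
  = -(3/11)    [25 ≡ 3 mod 11]
  = (11/3)    [QR: both ≡ 3 mod 4, sign flips]
  = (2/3)    [11 ≡ 2 mod 3]
  = -(1/3)    [3 ≡ 3 mod 8 ⇒ (2/3) = -1]
  = -1    [(1/3) = 1]

-1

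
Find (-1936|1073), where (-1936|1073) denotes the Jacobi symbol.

1

Pull out -1: (-1936|1073) = (-1|1073)·(1936|1073). Since 1073 ≡ 1 (mod 4), (-1|1073) = +1. Now have (1936|1073).
Reduce the numerator: 1936 ≡ 863 (mod 1073), so (1936|1073) = (863|1073).
1073 ≡ 1 (mod 4), so quadratic reciprocity gives (863|1073) = (1073|863). Reduce: 1073 ≡ 210 (mod 863). Now have (210|863).
Factor out 2: 210 = 2·105. Since 863 ≡ 7 (mod 8), (2|863) = +1. Now have (105|863).
105 ≡ 1 (mod 4), so quadratic reciprocity gives (105|863) = (863|105). Reduce: 863 ≡ 23 (mod 105). Now have (23|105).
105 ≡ 1 (mod 4), so quadratic reciprocity gives (23|105) = (105|23). Reduce: 105 ≡ 13 (mod 23). Now have (13|23).
13 ≡ 1 (mod 4), so quadratic reciprocity gives (13|23) = (23|13). Reduce: 23 ≡ 10 (mod 13). Now have (10|13).
Factor out 2: 10 = 2·5. Since 13 ≡ 5 (mod 8), (2|13) = -1. Now have -(5|13).
5 ≡ 1 (mod 4), so quadratic reciprocity gives (5|13) = (13|5). Reduce: 13 ≡ 3 (mod 5). Now have -(3|5).
5 ≡ 1 (mod 4), so quadratic reciprocity gives (3|5) = (5|3). Reduce: 5 ≡ 2 (mod 3). Now have -(2|3).
Factor out 2: 2 = 2. Since 3 ≡ 3 (mod 8), (2|3) = -1. Now have (1|3).
(1|3) = 1. Collecting the sign factors: 1.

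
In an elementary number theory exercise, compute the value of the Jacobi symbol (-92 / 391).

(-92 / 391)
  = (299 / 391)    [-92 ≡ 299 mod 391]
  = -(391 / 299)    [QR: both ≡ 3 mod 4, sign flips]
  = -(92 / 299)    [391 ≡ 92 mod 299]
  = -(23 / 299)    [299 ≡ 3 mod 8 ⇒ (2 / 299)^2 = +1]
  = (299 / 23)    [QR: both ≡ 3 mod 4, sign flips]
  = (0 / 23)    [299 ≡ 0 mod 23]
  = 0    [numerator 0, gcd > 1]

0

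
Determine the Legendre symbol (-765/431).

(-765/431)
  = (97/431)    [-765 ≡ 97 mod 431]
  = (431/97)    [QR: 97 ≡ 1 mod 4, sign kept]
  = (43/97)    [431 ≡ 43 mod 97]
  = (97/43)    [QR: 97 ≡ 1 mod 4, sign kept]
  = (11/43)    [97 ≡ 11 mod 43]
  = -(43/11)    [QR: both ≡ 3 mod 4, sign flips]
  = -(10/11)    [43 ≡ 10 mod 11]
  = (5/11)    [11 ≡ 3 mod 8 ⇒ (2/11) = -1]
  = (11/5)    [QR: 5 ≡ 1 mod 4, sign kept]
  = (1/5)    [11 ≡ 1 mod 5]
  = 1    [(1/5) = 1]

1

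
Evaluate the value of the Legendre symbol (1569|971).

(1569|971)
  = (598|971)    [1569 ≡ 598 mod 971]
  = -(299|971)    [971 ≡ 3 mod 8 ⇒ (2|971) = -1]
  = (971|299)    [QR: both ≡ 3 mod 4, sign flips]
  = (74|299)    [971 ≡ 74 mod 299]
  = -(37|299)    [299 ≡ 3 mod 8 ⇒ (2|299) = -1]
  = -(299|37)    [QR: 37 ≡ 1 mod 4, sign kept]
  = -(3|37)    [299 ≡ 3 mod 37]
  = -(37|3)    [QR: 37 ≡ 1 mod 4, sign kept]
  = -(1|3)    [37 ≡ 1 mod 3]
  = -1    [(1|3) = 1]

-1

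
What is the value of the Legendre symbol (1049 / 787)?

Reduce the numerator: 1049 ≡ 262 (mod 787), so (1049 / 787) = (262 / 787).
Factor out 2: 262 = 2·131. Since 787 ≡ 3 (mod 8), (2 / 787) = -1. Now have -(131 / 787).
Both 131 ≡ 3 and 787 ≡ 3 (mod 4), so reciprocity gives (131 / 787) = -(787 / 131). Reduce: 787 ≡ 1 (mod 131). Now have (1 / 131).
(1 / 131) = 1. Collecting the sign factors: 1.

1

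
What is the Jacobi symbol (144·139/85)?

By multiplicativity, (144·139/85) = (144/85)·(139/85).
First factor (144/85):
(144/85)
  = (59/85)    [144 ≡ 59 mod 85]
  = (85/59)    [QR: 85 ≡ 1 mod 4, sign kept]
  = (26/59)    [85 ≡ 26 mod 59]
  = -(13/59)    [59 ≡ 3 mod 8 ⇒ (2/59) = -1]
  = -(59/13)    [QR: 13 ≡ 1 mod 4, sign kept]
  = -(7/13)    [59 ≡ 7 mod 13]
  = -(13/7)    [QR: 13 ≡ 1 mod 4, sign kept]
  = -(6/7)    [13 ≡ 6 mod 7]
  = -(3/7)    [7 ≡ 7 mod 8 ⇒ (2/7) = +1]
  = (7/3)    [QR: both ≡ 3 mod 4, sign flips]
  = (1/3)    [7 ≡ 1 mod 3]
  = 1    [(1/3) = 1]
Second factor (139/85):
(139/85)
  = (54/85)    [139 ≡ 54 mod 85]
  = -(27/85)    [85 ≡ 5 mod 8 ⇒ (2/85) = -1]
  = -(85/27)    [QR: 85 ≡ 1 mod 4, sign kept]
  = -(4/27)    [85 ≡ 4 mod 27]
  = -(1/27)    [27 ≡ 3 mod 8 ⇒ (2/27)^2 = +1]
  = -1    [(1/27) = 1]
Product: (1)·(-1) = -1.

-1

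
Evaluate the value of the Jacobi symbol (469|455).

Reduce the numerator: 469 ≡ 14 (mod 455), so (469|455) = (14|455).
Factor out 2: 14 = 2·7. Since 455 ≡ 7 (mod 8), (2|455) = +1. Now have (7|455).
Both 7 ≡ 3 and 455 ≡ 3 (mod 4), so reciprocity gives (7|455) = -(455|7). Reduce: 455 ≡ 0 (mod 7). Now have -(0|7).
The numerator is now 0 with denominator 7 > 1: the symbol is 0.

0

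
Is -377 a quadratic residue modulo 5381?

Reduce the numerator: -377 ≡ 5004 (mod 5381), so (-377/5381) = (5004/5381).
Factor out 2: 5004 = 2^2·1251. Since 5381 ≡ 5 (mod 8), (2/5381) = -1, and (2/5381)^2 = +1. Now have (1251/5381).
5381 ≡ 1 (mod 4), so quadratic reciprocity gives (1251/5381) = (5381/1251). Reduce: 5381 ≡ 377 (mod 1251). Now have (377/1251).
377 ≡ 1 (mod 4), so quadratic reciprocity gives (377/1251) = (1251/377). Reduce: 1251 ≡ 120 (mod 377). Now have (120/377).
Factor out 2: 120 = 2^3·15. Since 377 ≡ 1 (mod 8), (2/377) = +1, and (2/377)^3 = +1. Now have (15/377).
377 ≡ 1 (mod 4), so quadratic reciprocity gives (15/377) = (377/15). Reduce: 377 ≡ 2 (mod 15). Now have (2/15).
Factor out 2: 2 = 2. Since 15 ≡ 7 (mod 8), (2/15) = +1. Now have (1/15).
(1/15) = 1. Collecting the sign factors: 1.
The Legendre symbol is 1, so x^2 ≡ -377 (mod 5381) has solution.

yes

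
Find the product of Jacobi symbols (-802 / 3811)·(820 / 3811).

By multiplicativity, (-802·820 / 3811) = (-802 / 3811)·(820 / 3811).
First factor (-802 / 3811):
(-802 / 3811)
  = (3009 / 3811)    [-802 ≡ 3009 mod 3811]
  = (3811 / 3009)    [QR: 3009 ≡ 1 mod 4, sign kept]
  = (802 / 3009)    [3811 ≡ 802 mod 3009]
  = (401 / 3009)    [3009 ≡ 1 mod 8 ⇒ (2 / 3009) = +1]
  = (3009 / 401)    [QR: 401 ≡ 1 mod 4, sign kept]
  = (202 / 401)    [3009 ≡ 202 mod 401]
  = (101 / 401)    [401 ≡ 1 mod 8 ⇒ (2 / 401) = +1]
  = (401 / 101)    [QR: 101 ≡ 1 mod 4, sign kept]
  = (98 / 101)    [401 ≡ 98 mod 101]
  = -(49 / 101)    [101 ≡ 5 mod 8 ⇒ (2 / 101) = -1]
  = -(101 / 49)    [QR: 49 ≡ 1 mod 4, sign kept]
  = -(3 / 49)    [101 ≡ 3 mod 49]
  = -(49 / 3)    [QR: 49 ≡ 1 mod 4, sign kept]
  = -(1 / 3)    [49 ≡ 1 mod 3]
  = -1    [(1 / 3) = 1]
Second factor (820 / 3811):
(820 / 3811)
  = (205 / 3811)    [3811 ≡ 3 mod 8 ⇒ (2 / 3811)^2 = +1]
  = (3811 / 205)    [QR: 205 ≡ 1 mod 4, sign kept]
  = (121 / 205)    [3811 ≡ 121 mod 205]
  = (205 / 121)    [QR: 121 ≡ 1 mod 4, sign kept]
  = (84 / 121)    [205 ≡ 84 mod 121]
  = (21 / 121)    [121 ≡ 1 mod 8 ⇒ (2 / 121)^2 = +1]
  = (121 / 21)    [QR: 21 ≡ 1 mod 4, sign kept]
  = (16 / 21)    [121 ≡ 16 mod 21]
  = (1 / 21)    [21 ≡ 5 mod 8 ⇒ (2 / 21)^4 = +1]
  = 1    [(1 / 21) = 1]
Product: (-1)·(1) = -1.

-1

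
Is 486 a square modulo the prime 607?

no

Factor out 2: 486 = 2·243. Since 607 ≡ 7 (mod 8), (2/607) = +1. Now have (243/607).
Both 243 ≡ 3 and 607 ≡ 3 (mod 4), so reciprocity gives (243/607) = -(607/243). Reduce: 607 ≡ 121 (mod 243). Now have -(121/243).
121 ≡ 1 (mod 4), so quadratic reciprocity gives (121/243) = (243/121). Reduce: 243 ≡ 1 (mod 121). Now have -(1/121).
(1/121) = 1. Collecting the sign factors: -1.
The Legendre symbol is -1, so x^2 ≡ 486 (mod 607) has no solution.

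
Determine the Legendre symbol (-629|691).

1

Reduce the numerator: -629 ≡ 62 (mod 691), so (-629|691) = (62|691).
Factor out 2: 62 = 2·31. Since 691 ≡ 3 (mod 8), (2|691) = -1. Now have -(31|691).
Both 31 ≡ 3 and 691 ≡ 3 (mod 4), so reciprocity gives (31|691) = -(691|31). Reduce: 691 ≡ 9 (mod 31). Now have (9|31).
9 ≡ 1 (mod 4), so quadratic reciprocity gives (9|31) = (31|9). Reduce: 31 ≡ 4 (mod 9). Now have (4|9).
Factor out 2: 4 = 2^2. Since 9 ≡ 1 (mod 8), (2|9) = +1, and (2|9)^2 = +1. Now have (1|9).
(1|9) = 1. Collecting the sign factors: 1.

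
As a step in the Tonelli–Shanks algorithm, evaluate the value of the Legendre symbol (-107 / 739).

-1

(-107 / 739)
  = -(107 / 739)    [739 ≡ 3 mod 4 ⇒ (-1 / 739) = -1]
  = (739 / 107)    [QR: both ≡ 3 mod 4, sign flips]
  = (97 / 107)    [739 ≡ 97 mod 107]
  = (107 / 97)    [QR: 97 ≡ 1 mod 4, sign kept]
  = (10 / 97)    [107 ≡ 10 mod 97]
  = (5 / 97)    [97 ≡ 1 mod 8 ⇒ (2 / 97) = +1]
  = (97 / 5)    [QR: 5 ≡ 1 mod 4, sign kept]
  = (2 / 5)    [97 ≡ 2 mod 5]
  = -(1 / 5)    [5 ≡ 5 mod 8 ⇒ (2 / 5) = -1]
  = -1    [(1 / 5) = 1]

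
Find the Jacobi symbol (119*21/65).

1

By multiplicativity, (119·21/65) = (119/65)·(21/65).
First factor (119/65):
Reduce the numerator: 119 ≡ 54 (mod 65), so (119/65) = (54/65).
Factor out 2: 54 = 2·27. Since 65 ≡ 1 (mod 8), (2/65) = +1. Now have (27/65).
65 ≡ 1 (mod 4), so quadratic reciprocity gives (27/65) = (65/27). Reduce: 65 ≡ 11 (mod 27). Now have (11/27).
Both 11 ≡ 3 and 27 ≡ 3 (mod 4), so reciprocity gives (11/27) = -(27/11). Reduce: 27 ≡ 5 (mod 11). Now have -(5/11).
5 ≡ 1 (mod 4), so quadratic reciprocity gives (5/11) = (11/5). Reduce: 11 ≡ 1 (mod 5). Now have -(1/5).
(1/5) = 1. Collecting the sign factors: -1.
Second factor (21/65):
21 ≡ 1 (mod 4), so quadratic reciprocity gives (21/65) = (65/21). Reduce: 65 ≡ 2 (mod 21). Now have (2/21).
Factor out 2: 2 = 2. Since 21 ≡ 5 (mod 8), (2/21) = -1. Now have -(1/21).
(1/21) = 1. Collecting the sign factors: -1.
Product: (-1)·(-1) = 1.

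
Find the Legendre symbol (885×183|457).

-1

By multiplicativity, (885·183|457) = (885|457)·(183|457).
First factor (885|457):
Reduce the numerator: 885 ≡ 428 (mod 457), so (885|457) = (428|457).
Factor out 2: 428 = 2^2·107. Since 457 ≡ 1 (mod 8), (2|457) = +1, and (2|457)^2 = +1. Now have (107|457).
457 ≡ 1 (mod 4), so quadratic reciprocity gives (107|457) = (457|107). Reduce: 457 ≡ 29 (mod 107). Now have (29|107).
29 ≡ 1 (mod 4), so quadratic reciprocity gives (29|107) = (107|29). Reduce: 107 ≡ 20 (mod 29). Now have (20|29).
Factor out 2: 20 = 2^2·5. Since 29 ≡ 5 (mod 8), (2|29) = -1, and (2|29)^2 = +1. Now have (5|29).
5 ≡ 1 (mod 4), so quadratic reciprocity gives (5|29) = (29|5). Reduce: 29 ≡ 4 (mod 5). Now have (4|5).
Factor out 2: 4 = 2^2. Since 5 ≡ 5 (mod 8), (2|5) = -1, and (2|5)^2 = +1. Now have (1|5).
(1|5) = 1. Collecting the sign factors: 1.
Second factor (183|457):
457 ≡ 1 (mod 4), so quadratic reciprocity gives (183|457) = (457|183). Reduce: 457 ≡ 91 (mod 183). Now have (91|183).
Both 91 ≡ 3 and 183 ≡ 3 (mod 4), so reciprocity gives (91|183) = -(183|91). Reduce: 183 ≡ 1 (mod 91). Now have -(1|91).
(1|91) = 1. Collecting the sign factors: -1.
Product: (1)·(-1) = -1.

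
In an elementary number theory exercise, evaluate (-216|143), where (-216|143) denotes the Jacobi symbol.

(-216|143)
  = (70|143)    [-216 ≡ 70 mod 143]
  = (35|143)    [143 ≡ 7 mod 8 ⇒ (2|143) = +1]
  = -(143|35)    [QR: both ≡ 3 mod 4, sign flips]
  = -(3|35)    [143 ≡ 3 mod 35]
  = (35|3)    [QR: both ≡ 3 mod 4, sign flips]
  = (2|3)    [35 ≡ 2 mod 3]
  = -(1|3)    [3 ≡ 3 mod 8 ⇒ (2|3) = -1]
  = -1    [(1|3) = 1]

-1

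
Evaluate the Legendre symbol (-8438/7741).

-1

Pull out -1: (-8438/7741) = (-1/7741)·(8438/7741). Since 7741 ≡ 1 (mod 4), (-1/7741) = +1. Now have (8438/7741).
Reduce the numerator: 8438 ≡ 697 (mod 7741), so (8438/7741) = (697/7741).
697 ≡ 1 (mod 4), so quadratic reciprocity gives (697/7741) = (7741/697). Reduce: 7741 ≡ 74 (mod 697). Now have (74/697).
Factor out 2: 74 = 2·37. Since 697 ≡ 1 (mod 8), (2/697) = +1. Now have (37/697).
37 ≡ 1 (mod 4), so quadratic reciprocity gives (37/697) = (697/37). Reduce: 697 ≡ 31 (mod 37). Now have (31/37).
37 ≡ 1 (mod 4), so quadratic reciprocity gives (31/37) = (37/31). Reduce: 37 ≡ 6 (mod 31). Now have (6/31).
Factor out 2: 6 = 2·3. Since 31 ≡ 7 (mod 8), (2/31) = +1. Now have (3/31).
Both 3 ≡ 3 and 31 ≡ 3 (mod 4), so reciprocity gives (3/31) = -(31/3). Reduce: 31 ≡ 1 (mod 3). Now have -(1/3).
(1/3) = 1. Collecting the sign factors: -1.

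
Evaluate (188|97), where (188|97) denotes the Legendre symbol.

1

Reduce the numerator: 188 ≡ 91 (mod 97), so (188|97) = (91|97).
97 ≡ 1 (mod 4), so quadratic reciprocity gives (91|97) = (97|91). Reduce: 97 ≡ 6 (mod 91). Now have (6|91).
Factor out 2: 6 = 2·3. Since 91 ≡ 3 (mod 8), (2|91) = -1. Now have -(3|91).
Both 3 ≡ 3 and 91 ≡ 3 (mod 4), so reciprocity gives (3|91) = -(91|3). Reduce: 91 ≡ 1 (mod 3). Now have (1|3).
(1|3) = 1. Collecting the sign factors: 1.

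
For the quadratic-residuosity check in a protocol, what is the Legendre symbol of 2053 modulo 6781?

-1

(2053|6781)
  = (6781|2053)    [QR: 2053 ≡ 1 mod 4, sign kept]
  = (622|2053)    [6781 ≡ 622 mod 2053]
  = -(311|2053)    [2053 ≡ 5 mod 8 ⇒ (2|2053) = -1]
  = -(2053|311)    [QR: 2053 ≡ 1 mod 4, sign kept]
  = -(187|311)    [2053 ≡ 187 mod 311]
  = (311|187)    [QR: both ≡ 3 mod 4, sign flips]
  = (124|187)    [311 ≡ 124 mod 187]
  = (31|187)    [187 ≡ 3 mod 8 ⇒ (2|187)^2 = +1]
  = -(187|31)    [QR: both ≡ 3 mod 4, sign flips]
  = -(1|31)    [187 ≡ 1 mod 31]
  = -1    [(1|31) = 1]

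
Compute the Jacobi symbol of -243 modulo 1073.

(-243 / 1073)
  = (243 / 1073)    [1073 ≡ 1 mod 4 ⇒ (-1 / 1073) = +1]
  = (1073 / 243)    [QR: 1073 ≡ 1 mod 4, sign kept]
  = (101 / 243)    [1073 ≡ 101 mod 243]
  = (243 / 101)    [QR: 101 ≡ 1 mod 4, sign kept]
  = (41 / 101)    [243 ≡ 41 mod 101]
  = (101 / 41)    [QR: 41 ≡ 1 mod 4, sign kept]
  = (19 / 41)    [101 ≡ 19 mod 41]
  = (41 / 19)    [QR: 41 ≡ 1 mod 4, sign kept]
  = (3 / 19)    [41 ≡ 3 mod 19]
  = -(19 / 3)    [QR: both ≡ 3 mod 4, sign flips]
  = -(1 / 3)    [19 ≡ 1 mod 3]
  = -1    [(1 / 3) = 1]

-1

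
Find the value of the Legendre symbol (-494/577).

Pull out -1: (-494/577) = (-1/577)·(494/577). Since 577 ≡ 1 (mod 4), (-1/577) = +1. Now have (494/577).
Factor out 2: 494 = 2·247. Since 577 ≡ 1 (mod 8), (2/577) = +1. Now have (247/577).
577 ≡ 1 (mod 4), so quadratic reciprocity gives (247/577) = (577/247). Reduce: 577 ≡ 83 (mod 247). Now have (83/247).
Both 83 ≡ 3 and 247 ≡ 3 (mod 4), so reciprocity gives (83/247) = -(247/83). Reduce: 247 ≡ 81 (mod 83). Now have -(81/83).
81 ≡ 1 (mod 4), so quadratic reciprocity gives (81/83) = (83/81). Reduce: 83 ≡ 2 (mod 81). Now have -(2/81).
Factor out 2: 2 = 2. Since 81 ≡ 1 (mod 8), (2/81) = +1. Now have -(1/81).
(1/81) = 1. Collecting the sign factors: -1.

-1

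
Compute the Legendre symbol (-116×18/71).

By multiplicativity, (-116·18/71) = (-116/71)·(18/71).
First factor (-116/71):
(-116/71)
  = (26/71)    [-116 ≡ 26 mod 71]
  = (13/71)    [71 ≡ 7 mod 8 ⇒ (2/71) = +1]
  = (71/13)    [QR: 13 ≡ 1 mod 4, sign kept]
  = (6/13)    [71 ≡ 6 mod 13]
  = -(3/13)    [13 ≡ 5 mod 8 ⇒ (2/13) = -1]
  = -(13/3)    [QR: 13 ≡ 1 mod 4, sign kept]
  = -(1/3)    [13 ≡ 1 mod 3]
  = -1    [(1/3) = 1]
Second factor (18/71):
(18/71)
  = (9/71)    [71 ≡ 7 mod 8 ⇒ (2/71) = +1]
  = (71/9)    [QR: 9 ≡ 1 mod 4, sign kept]
  = (8/9)    [71 ≡ 8 mod 9]
  = (1/9)    [9 ≡ 1 mod 8 ⇒ (2/9)^3 = +1]
  = 1    [(1/9) = 1]
Product: (-1)·(1) = -1.

-1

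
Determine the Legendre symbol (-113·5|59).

1

By multiplicativity, (-113·5|59) = (-113|59)·(5|59).
First factor (-113|59):
Reduce the numerator: -113 ≡ 5 (mod 59), so (-113|59) = (5|59).
5 ≡ 1 (mod 4), so quadratic reciprocity gives (5|59) = (59|5). Reduce: 59 ≡ 4 (mod 5). Now have (4|5).
Factor out 2: 4 = 2^2. Since 5 ≡ 5 (mod 8), (2|5) = -1, and (2|5)^2 = +1. Now have (1|5).
(1|5) = 1. Collecting the sign factors: 1.
Second factor (5|59):
5 ≡ 1 (mod 4), so quadratic reciprocity gives (5|59) = (59|5). Reduce: 59 ≡ 4 (mod 5). Now have (4|5).
Factor out 2: 4 = 2^2. Since 5 ≡ 5 (mod 8), (2|5) = -1, and (2|5)^2 = +1. Now have (1|5).
(1|5) = 1. Collecting the sign factors: 1.
Product: (1)·(1) = 1.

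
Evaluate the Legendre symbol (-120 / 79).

Pull out -1: (-120 / 79) = (-1 / 79)·(120 / 79). Since 79 ≡ 3 (mod 4), (-1 / 79) = -1. Now have -(120 / 79).
Reduce the numerator: 120 ≡ 41 (mod 79), so (120 / 79) = (41 / 79).
41 ≡ 1 (mod 4), so quadratic reciprocity gives (41 / 79) = (79 / 41). Reduce: 79 ≡ 38 (mod 41). Now have -(38 / 41).
Factor out 2: 38 = 2·19. Since 41 ≡ 1 (mod 8), (2 / 41) = +1. Now have -(19 / 41).
41 ≡ 1 (mod 4), so quadratic reciprocity gives (19 / 41) = (41 / 19). Reduce: 41 ≡ 3 (mod 19). Now have -(3 / 19).
Both 3 ≡ 3 and 19 ≡ 3 (mod 4), so reciprocity gives (3 / 19) = -(19 / 3). Reduce: 19 ≡ 1 (mod 3). Now have (1 / 3).
(1 / 3) = 1. Collecting the sign factors: 1.

1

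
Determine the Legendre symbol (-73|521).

(-73|521)
  = (448|521)    [-73 ≡ 448 mod 521]
  = (7|521)    [521 ≡ 1 mod 8 ⇒ (2|521)^6 = +1]
  = (521|7)    [QR: 521 ≡ 1 mod 4, sign kept]
  = (3|7)    [521 ≡ 3 mod 7]
  = -(7|3)    [QR: both ≡ 3 mod 4, sign flips]
  = -(1|3)    [7 ≡ 1 mod 3]
  = -1    [(1|3) = 1]

-1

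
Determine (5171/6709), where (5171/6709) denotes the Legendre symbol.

1

6709 ≡ 1 (mod 4), so quadratic reciprocity gives (5171/6709) = (6709/5171). Reduce: 6709 ≡ 1538 (mod 5171). Now have (1538/5171).
Factor out 2: 1538 = 2·769. Since 5171 ≡ 3 (mod 8), (2/5171) = -1. Now have -(769/5171).
769 ≡ 1 (mod 4), so quadratic reciprocity gives (769/5171) = (5171/769). Reduce: 5171 ≡ 557 (mod 769). Now have -(557/769).
557 ≡ 1 (mod 4), so quadratic reciprocity gives (557/769) = (769/557). Reduce: 769 ≡ 212 (mod 557). Now have -(212/557).
Factor out 2: 212 = 2^2·53. Since 557 ≡ 5 (mod 8), (2/557) = -1, and (2/557)^2 = +1. Now have -(53/557).
53 ≡ 1 (mod 4), so quadratic reciprocity gives (53/557) = (557/53). Reduce: 557 ≡ 27 (mod 53). Now have -(27/53).
53 ≡ 1 (mod 4), so quadratic reciprocity gives (27/53) = (53/27). Reduce: 53 ≡ 26 (mod 27). Now have -(26/27).
Factor out 2: 26 = 2·13. Since 27 ≡ 3 (mod 8), (2/27) = -1. Now have (13/27).
13 ≡ 1 (mod 4), so quadratic reciprocity gives (13/27) = (27/13). Reduce: 27 ≡ 1 (mod 13). Now have (1/13).
(1/13) = 1. Collecting the sign factors: 1.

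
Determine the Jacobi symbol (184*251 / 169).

1

By multiplicativity, (184·251 / 169) = (184 / 169)·(251 / 169).
First factor (184 / 169):
Reduce the numerator: 184 ≡ 15 (mod 169), so (184 / 169) = (15 / 169).
169 ≡ 1 (mod 4), so quadratic reciprocity gives (15 / 169) = (169 / 15). Reduce: 169 ≡ 4 (mod 15). Now have (4 / 15).
Factor out 2: 4 = 2^2. Since 15 ≡ 7 (mod 8), (2 / 15) = +1, and (2 / 15)^2 = +1. Now have (1 / 15).
(1 / 15) = 1. Collecting the sign factors: 1.
Second factor (251 / 169):
Reduce the numerator: 251 ≡ 82 (mod 169), so (251 / 169) = (82 / 169).
Factor out 2: 82 = 2·41. Since 169 ≡ 1 (mod 8), (2 / 169) = +1. Now have (41 / 169).
41 ≡ 1 (mod 4), so quadratic reciprocity gives (41 / 169) = (169 / 41). Reduce: 169 ≡ 5 (mod 41). Now have (5 / 41).
5 ≡ 1 (mod 4), so quadratic reciprocity gives (5 / 41) = (41 / 5). Reduce: 41 ≡ 1 (mod 5). Now have (1 / 5).
(1 / 5) = 1. Collecting the sign factors: 1.
Product: (1)·(1) = 1.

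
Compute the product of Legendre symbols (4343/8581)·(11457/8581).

1

By multiplicativity, (4343·11457/8581) = (4343/8581)·(11457/8581).
First factor (4343/8581):
(4343/8581)
  = (8581/4343)    [QR: 8581 ≡ 1 mod 4, sign kept]
  = (4238/4343)    [8581 ≡ 4238 mod 4343]
  = (2119/4343)    [4343 ≡ 7 mod 8 ⇒ (2/4343) = +1]
  = -(4343/2119)    [QR: both ≡ 3 mod 4, sign flips]
  = -(105/2119)    [4343 ≡ 105 mod 2119]
  = -(2119/105)    [QR: 105 ≡ 1 mod 4, sign kept]
  = -(19/105)    [2119 ≡ 19 mod 105]
  = -(105/19)    [QR: 105 ≡ 1 mod 4, sign kept]
  = -(10/19)    [105 ≡ 10 mod 19]
  = (5/19)    [19 ≡ 3 mod 8 ⇒ (2/19) = -1]
  = (19/5)    [QR: 5 ≡ 1 mod 4, sign kept]
  = (4/5)    [19 ≡ 4 mod 5]
  = (1/5)    [5 ≡ 5 mod 8 ⇒ (2/5)^2 = +1]
  = 1    [(1/5) = 1]
Second factor (11457/8581):
(11457/8581)
  = (2876/8581)    [11457 ≡ 2876 mod 8581]
  = (719/8581)    [8581 ≡ 5 mod 8 ⇒ (2/8581)^2 = +1]
  = (8581/719)    [QR: 8581 ≡ 1 mod 4, sign kept]
  = (672/719)    [8581 ≡ 672 mod 719]
  = (21/719)    [719 ≡ 7 mod 8 ⇒ (2/719)^5 = +1]
  = (719/21)    [QR: 21 ≡ 1 mod 4, sign kept]
  = (5/21)    [719 ≡ 5 mod 21]
  = (21/5)    [QR: 5 ≡ 1 mod 4, sign kept]
  = (1/5)    [21 ≡ 1 mod 5]
  = 1    [(1/5) = 1]
Product: (1)·(1) = 1.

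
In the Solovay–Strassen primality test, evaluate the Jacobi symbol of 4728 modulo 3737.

-1

(4728 / 3737)
  = (991 / 3737)    [4728 ≡ 991 mod 3737]
  = (3737 / 991)    [QR: 3737 ≡ 1 mod 4, sign kept]
  = (764 / 991)    [3737 ≡ 764 mod 991]
  = (191 / 991)    [991 ≡ 7 mod 8 ⇒ (2 / 991)^2 = +1]
  = -(991 / 191)    [QR: both ≡ 3 mod 4, sign flips]
  = -(36 / 191)    [991 ≡ 36 mod 191]
  = -(9 / 191)    [191 ≡ 7 mod 8 ⇒ (2 / 191)^2 = +1]
  = -(191 / 9)    [QR: 9 ≡ 1 mod 4, sign kept]
  = -(2 / 9)    [191 ≡ 2 mod 9]
  = -(1 / 9)    [9 ≡ 1 mod 8 ⇒ (2 / 9) = +1]
  = -1    [(1 / 9) = 1]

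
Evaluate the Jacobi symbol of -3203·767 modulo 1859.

0

By multiplicativity, (-3203·767|1859) = (-3203|1859)·(767|1859).
First factor (-3203|1859):
(-3203|1859)
  = -(3203|1859)    [1859 ≡ 3 mod 4 ⇒ (-1|1859) = -1]
  = -(1344|1859)    [3203 ≡ 1344 mod 1859]
  = -(21|1859)    [1859 ≡ 3 mod 8 ⇒ (2|1859)^6 = +1]
  = -(1859|21)    [QR: 21 ≡ 1 mod 4, sign kept]
  = -(11|21)    [1859 ≡ 11 mod 21]
  = -(21|11)    [QR: 21 ≡ 1 mod 4, sign kept]
  = -(10|11)    [21 ≡ 10 mod 11]
  = (5|11)    [11 ≡ 3 mod 8 ⇒ (2|11) = -1]
  = (11|5)    [QR: 5 ≡ 1 mod 4, sign kept]
  = (1|5)    [11 ≡ 1 mod 5]
  = 1    [(1|5) = 1]
Second factor (767|1859):
(767|1859)
  = -(1859|767)    [QR: both ≡ 3 mod 4, sign flips]
  = -(325|767)    [1859 ≡ 325 mod 767]
  = -(767|325)    [QR: 325 ≡ 1 mod 4, sign kept]
  = -(117|325)    [767 ≡ 117 mod 325]
  = -(325|117)    [QR: 117 ≡ 1 mod 4, sign kept]
  = -(91|117)    [325 ≡ 91 mod 117]
  = -(117|91)    [QR: 117 ≡ 1 mod 4, sign kept]
  = -(26|91)    [117 ≡ 26 mod 91]
  = (13|91)    [91 ≡ 3 mod 8 ⇒ (2|91) = -1]
  = (91|13)    [QR: 13 ≡ 1 mod 4, sign kept]
  = (0|13)    [91 ≡ 0 mod 13]
  = 0    [numerator 0, gcd > 1]
Product: (1)·(0) = 0.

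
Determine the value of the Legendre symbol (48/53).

(48/53)
  = (3/53)    [53 ≡ 5 mod 8 ⇒ (2/53)^4 = +1]
  = (53/3)    [QR: 53 ≡ 1 mod 4, sign kept]
  = (2/3)    [53 ≡ 2 mod 3]
  = -(1/3)    [3 ≡ 3 mod 8 ⇒ (2/3) = -1]
  = -1    [(1/3) = 1]

-1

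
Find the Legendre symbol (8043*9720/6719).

By multiplicativity, (8043·9720/6719) = (8043/6719)·(9720/6719).
First factor (8043/6719):
Reduce the numerator: 8043 ≡ 1324 (mod 6719), so (8043/6719) = (1324/6719).
Factor out 2: 1324 = 2^2·331. Since 6719 ≡ 7 (mod 8), (2/6719) = +1, and (2/6719)^2 = +1. Now have (331/6719).
Both 331 ≡ 3 and 6719 ≡ 3 (mod 4), so reciprocity gives (331/6719) = -(6719/331). Reduce: 6719 ≡ 99 (mod 331). Now have -(99/331).
Both 99 ≡ 3 and 331 ≡ 3 (mod 4), so reciprocity gives (99/331) = -(331/99). Reduce: 331 ≡ 34 (mod 99). Now have (34/99).
Factor out 2: 34 = 2·17. Since 99 ≡ 3 (mod 8), (2/99) = -1. Now have -(17/99).
17 ≡ 1 (mod 4), so quadratic reciprocity gives (17/99) = (99/17). Reduce: 99 ≡ 14 (mod 17). Now have -(14/17).
Factor out 2: 14 = 2·7. Since 17 ≡ 1 (mod 8), (2/17) = +1. Now have -(7/17).
17 ≡ 1 (mod 4), so quadratic reciprocity gives (7/17) = (17/7). Reduce: 17 ≡ 3 (mod 7). Now have -(3/7).
Both 3 ≡ 3 and 7 ≡ 3 (mod 4), so reciprocity gives (3/7) = -(7/3). Reduce: 7 ≡ 1 (mod 3). Now have (1/3).
(1/3) = 1. Collecting the sign factors: 1.
Second factor (9720/6719):
Reduce the numerator: 9720 ≡ 3001 (mod 6719), so (9720/6719) = (3001/6719).
3001 ≡ 1 (mod 4), so quadratic reciprocity gives (3001/6719) = (6719/3001). Reduce: 6719 ≡ 717 (mod 3001). Now have (717/3001).
717 ≡ 1 (mod 4), so quadratic reciprocity gives (717/3001) = (3001/717). Reduce: 3001 ≡ 133 (mod 717). Now have (133/717).
133 ≡ 1 (mod 4), so quadratic reciprocity gives (133/717) = (717/133). Reduce: 717 ≡ 52 (mod 133). Now have (52/133).
Factor out 2: 52 = 2^2·13. Since 133 ≡ 5 (mod 8), (2/133) = -1, and (2/133)^2 = +1. Now have (13/133).
13 ≡ 1 (mod 4), so quadratic reciprocity gives (13/133) = (133/13). Reduce: 133 ≡ 3 (mod 13). Now have (3/13).
13 ≡ 1 (mod 4), so quadratic reciprocity gives (3/13) = (13/3). Reduce: 13 ≡ 1 (mod 3). Now have (1/3).
(1/3) = 1. Collecting the sign factors: 1.
Product: (1)·(1) = 1.

1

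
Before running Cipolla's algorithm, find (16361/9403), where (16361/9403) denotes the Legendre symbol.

-1

(16361/9403)
  = (6958/9403)    [16361 ≡ 6958 mod 9403]
  = -(3479/9403)    [9403 ≡ 3 mod 8 ⇒ (2/9403) = -1]
  = (9403/3479)    [QR: both ≡ 3 mod 4, sign flips]
  = (2445/3479)    [9403 ≡ 2445 mod 3479]
  = (3479/2445)    [QR: 2445 ≡ 1 mod 4, sign kept]
  = (1034/2445)    [3479 ≡ 1034 mod 2445]
  = -(517/2445)    [2445 ≡ 5 mod 8 ⇒ (2/2445) = -1]
  = -(2445/517)    [QR: 517 ≡ 1 mod 4, sign kept]
  = -(377/517)    [2445 ≡ 377 mod 517]
  = -(517/377)    [QR: 377 ≡ 1 mod 4, sign kept]
  = -(140/377)    [517 ≡ 140 mod 377]
  = -(35/377)    [377 ≡ 1 mod 8 ⇒ (2/377)^2 = +1]
  = -(377/35)    [QR: 377 ≡ 1 mod 4, sign kept]
  = -(27/35)    [377 ≡ 27 mod 35]
  = (35/27)    [QR: both ≡ 3 mod 4, sign flips]
  = (8/27)    [35 ≡ 8 mod 27]
  = -(1/27)    [27 ≡ 3 mod 8 ⇒ (2/27)^3 = -1]
  = -1    [(1/27) = 1]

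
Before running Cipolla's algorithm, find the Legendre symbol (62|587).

-1

Factor out 2: 62 = 2·31. Since 587 ≡ 3 (mod 8), (2|587) = -1. Now have -(31|587).
Both 31 ≡ 3 and 587 ≡ 3 (mod 4), so reciprocity gives (31|587) = -(587|31). Reduce: 587 ≡ 29 (mod 31). Now have (29|31).
29 ≡ 1 (mod 4), so quadratic reciprocity gives (29|31) = (31|29). Reduce: 31 ≡ 2 (mod 29). Now have (2|29).
Factor out 2: 2 = 2. Since 29 ≡ 5 (mod 8), (2|29) = -1. Now have -(1|29).
(1|29) = 1. Collecting the sign factors: -1.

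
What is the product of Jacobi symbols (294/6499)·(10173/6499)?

By multiplicativity, (294·10173/6499) = (294/6499)·(10173/6499).
First factor (294/6499):
Factor out 2: 294 = 2·147. Since 6499 ≡ 3 (mod 8), (2/6499) = -1. Now have -(147/6499).
Both 147 ≡ 3 and 6499 ≡ 3 (mod 4), so reciprocity gives (147/6499) = -(6499/147). Reduce: 6499 ≡ 31 (mod 147). Now have (31/147).
Both 31 ≡ 3 and 147 ≡ 3 (mod 4), so reciprocity gives (31/147) = -(147/31). Reduce: 147 ≡ 23 (mod 31). Now have -(23/31).
Both 23 ≡ 3 and 31 ≡ 3 (mod 4), so reciprocity gives (23/31) = -(31/23). Reduce: 31 ≡ 8 (mod 23). Now have (8/23).
Factor out 2: 8 = 2^3. Since 23 ≡ 7 (mod 8), (2/23) = +1, and (2/23)^3 = +1. Now have (1/23).
(1/23) = 1. Collecting the sign factors: 1.
Second factor (10173/6499):
Reduce the numerator: 10173 ≡ 3674 (mod 6499), so (10173/6499) = (3674/6499).
Factor out 2: 3674 = 2·1837. Since 6499 ≡ 3 (mod 8), (2/6499) = -1. Now have -(1837/6499).
1837 ≡ 1 (mod 4), so quadratic reciprocity gives (1837/6499) = (6499/1837). Reduce: 6499 ≡ 988 (mod 1837). Now have -(988/1837).
Factor out 2: 988 = 2^2·247. Since 1837 ≡ 5 (mod 8), (2/1837) = -1, and (2/1837)^2 = +1. Now have -(247/1837).
1837 ≡ 1 (mod 4), so quadratic reciprocity gives (247/1837) = (1837/247). Reduce: 1837 ≡ 108 (mod 247). Now have -(108/247).
Factor out 2: 108 = 2^2·27. Since 247 ≡ 7 (mod 8), (2/247) = +1, and (2/247)^2 = +1. Now have -(27/247).
Both 27 ≡ 3 and 247 ≡ 3 (mod 4), so reciprocity gives (27/247) = -(247/27). Reduce: 247 ≡ 4 (mod 27). Now have (4/27).
Factor out 2: 4 = 2^2. Since 27 ≡ 3 (mod 8), (2/27) = -1, and (2/27)^2 = +1. Now have (1/27).
(1/27) = 1. Collecting the sign factors: 1.
Product: (1)·(1) = 1.

1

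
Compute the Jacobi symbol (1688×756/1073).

1

By multiplicativity, (1688·756/1073) = (1688/1073)·(756/1073).
First factor (1688/1073):
(1688/1073)
  = (615/1073)    [1688 ≡ 615 mod 1073]
  = (1073/615)    [QR: 1073 ≡ 1 mod 4, sign kept]
  = (458/615)    [1073 ≡ 458 mod 615]
  = (229/615)    [615 ≡ 7 mod 8 ⇒ (2/615) = +1]
  = (615/229)    [QR: 229 ≡ 1 mod 4, sign kept]
  = (157/229)    [615 ≡ 157 mod 229]
  = (229/157)    [QR: 157 ≡ 1 mod 4, sign kept]
  = (72/157)    [229 ≡ 72 mod 157]
  = -(9/157)    [157 ≡ 5 mod 8 ⇒ (2/157)^3 = -1]
  = -(157/9)    [QR: 9 ≡ 1 mod 4, sign kept]
  = -(4/9)    [157 ≡ 4 mod 9]
  = -(1/9)    [9 ≡ 1 mod 8 ⇒ (2/9)^2 = +1]
  = -1    [(1/9) = 1]
Second factor (756/1073):
(756/1073)
  = (189/1073)    [1073 ≡ 1 mod 8 ⇒ (2/1073)^2 = +1]
  = (1073/189)    [QR: 189 ≡ 1 mod 4, sign kept]
  = (128/189)    [1073 ≡ 128 mod 189]
  = -(1/189)    [189 ≡ 5 mod 8 ⇒ (2/189)^7 = -1]
  = -1    [(1/189) = 1]
Product: (-1)·(-1) = 1.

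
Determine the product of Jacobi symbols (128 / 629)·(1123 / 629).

1

By multiplicativity, (128·1123 / 629) = (128 / 629)·(1123 / 629).
First factor (128 / 629):
(128 / 629)
  = -(1 / 629)    [629 ≡ 5 mod 8 ⇒ (2 / 629)^7 = -1]
  = -1    [(1 / 629) = 1]
Second factor (1123 / 629):
(1123 / 629)
  = (494 / 629)    [1123 ≡ 494 mod 629]
  = -(247 / 629)    [629 ≡ 5 mod 8 ⇒ (2 / 629) = -1]
  = -(629 / 247)    [QR: 629 ≡ 1 mod 4, sign kept]
  = -(135 / 247)    [629 ≡ 135 mod 247]
  = (247 / 135)    [QR: both ≡ 3 mod 4, sign flips]
  = (112 / 135)    [247 ≡ 112 mod 135]
  = (7 / 135)    [135 ≡ 7 mod 8 ⇒ (2 / 135)^4 = +1]
  = -(135 / 7)    [QR: both ≡ 3 mod 4, sign flips]
  = -(2 / 7)    [135 ≡ 2 mod 7]
  = -(1 / 7)    [7 ≡ 7 mod 8 ⇒ (2 / 7) = +1]
  = -1    [(1 / 7) = 1]
Product: (-1)·(-1) = 1.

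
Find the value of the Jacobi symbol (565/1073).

-1

565 ≡ 1 (mod 4), so quadratic reciprocity gives (565/1073) = (1073/565). Reduce: 1073 ≡ 508 (mod 565). Now have (508/565).
Factor out 2: 508 = 2^2·127. Since 565 ≡ 5 (mod 8), (2/565) = -1, and (2/565)^2 = +1. Now have (127/565).
565 ≡ 1 (mod 4), so quadratic reciprocity gives (127/565) = (565/127). Reduce: 565 ≡ 57 (mod 127). Now have (57/127).
57 ≡ 1 (mod 4), so quadratic reciprocity gives (57/127) = (127/57). Reduce: 127 ≡ 13 (mod 57). Now have (13/57).
13 ≡ 1 (mod 4), so quadratic reciprocity gives (13/57) = (57/13). Reduce: 57 ≡ 5 (mod 13). Now have (5/13).
5 ≡ 1 (mod 4), so quadratic reciprocity gives (5/13) = (13/5). Reduce: 13 ≡ 3 (mod 5). Now have (3/5).
5 ≡ 1 (mod 4), so quadratic reciprocity gives (3/5) = (5/3). Reduce: 5 ≡ 2 (mod 3). Now have (2/3).
Factor out 2: 2 = 2. Since 3 ≡ 3 (mod 8), (2/3) = -1. Now have -(1/3).
(1/3) = 1. Collecting the sign factors: -1.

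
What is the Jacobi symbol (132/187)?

0

(132/187)
  = (33/187)    [187 ≡ 3 mod 8 ⇒ (2/187)^2 = +1]
  = (187/33)    [QR: 33 ≡ 1 mod 4, sign kept]
  = (22/33)    [187 ≡ 22 mod 33]
  = (11/33)    [33 ≡ 1 mod 8 ⇒ (2/33) = +1]
  = (33/11)    [QR: 33 ≡ 1 mod 4, sign kept]
  = (0/11)    [33 ≡ 0 mod 11]
  = 0    [numerator 0, gcd > 1]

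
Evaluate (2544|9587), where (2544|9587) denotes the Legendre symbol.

Factor out 2: 2544 = 2^4·159. Since 9587 ≡ 3 (mod 8), (2|9587) = -1, and (2|9587)^4 = +1. Now have (159|9587).
Both 159 ≡ 3 and 9587 ≡ 3 (mod 4), so reciprocity gives (159|9587) = -(9587|159). Reduce: 9587 ≡ 47 (mod 159). Now have -(47|159).
Both 47 ≡ 3 and 159 ≡ 3 (mod 4), so reciprocity gives (47|159) = -(159|47). Reduce: 159 ≡ 18 (mod 47). Now have (18|47).
Factor out 2: 18 = 2·9. Since 47 ≡ 7 (mod 8), (2|47) = +1. Now have (9|47).
9 ≡ 1 (mod 4), so quadratic reciprocity gives (9|47) = (47|9). Reduce: 47 ≡ 2 (mod 9). Now have (2|9).
Factor out 2: 2 = 2. Since 9 ≡ 1 (mod 8), (2|9) = +1. Now have (1|9).
(1|9) = 1. Collecting the sign factors: 1.

1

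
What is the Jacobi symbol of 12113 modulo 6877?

(12113/6877)
  = (5236/6877)    [12113 ≡ 5236 mod 6877]
  = (1309/6877)    [6877 ≡ 5 mod 8 ⇒ (2/6877)^2 = +1]
  = (6877/1309)    [QR: 1309 ≡ 1 mod 4, sign kept]
  = (332/1309)    [6877 ≡ 332 mod 1309]
  = (83/1309)    [1309 ≡ 5 mod 8 ⇒ (2/1309)^2 = +1]
  = (1309/83)    [QR: 1309 ≡ 1 mod 4, sign kept]
  = (64/83)    [1309 ≡ 64 mod 83]
  = (1/83)    [83 ≡ 3 mod 8 ⇒ (2/83)^6 = +1]
  = 1    [(1/83) = 1]

1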